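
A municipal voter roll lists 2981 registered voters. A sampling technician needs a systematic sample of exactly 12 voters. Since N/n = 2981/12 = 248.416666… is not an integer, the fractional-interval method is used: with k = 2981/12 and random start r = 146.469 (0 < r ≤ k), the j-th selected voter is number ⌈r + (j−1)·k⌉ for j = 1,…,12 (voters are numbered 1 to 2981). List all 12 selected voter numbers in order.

147, 395, 644, 892, 1141, 1389, 1637, 1886, 2134, 2383, 2631, 2880

j=1: r + 0k = 146.469 → ⌈·⌉ = 147
j=2: r + 1k = 394.885666… → ⌈·⌉ = 395
j=3: r + 2k = 643.302333… → ⌈·⌉ = 644
j=4: r + 3k = 891.719 → ⌈·⌉ = 892
j=5: r + 4k = 1140.135666… → ⌈·⌉ = 1141
j=6: r + 5k = 1388.552333… → ⌈·⌉ = 1389
j=7: r + 6k = 1636.969 → ⌈·⌉ = 1637
j=8: r + 7k = 1885.385666… → ⌈·⌉ = 1886
j=9: r + 8k = 2133.802333… → ⌈·⌉ = 2134
j=10: r + 9k = 2382.219 → ⌈·⌉ = 2383
j=11: r + 10k = 2630.635666… → ⌈·⌉ = 2631
j=12: r + 11k = 2879.052333… → ⌈·⌉ = 2880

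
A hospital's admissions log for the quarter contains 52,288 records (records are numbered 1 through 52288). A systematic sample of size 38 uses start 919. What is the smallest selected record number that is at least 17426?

k = 52288/38 = 1376
Steps past start: ⌈(17426 − 919)/1376⌉ = ⌈16507/1376⌉ = 12
Selected record: 919 + 12×1376 = 17431

17431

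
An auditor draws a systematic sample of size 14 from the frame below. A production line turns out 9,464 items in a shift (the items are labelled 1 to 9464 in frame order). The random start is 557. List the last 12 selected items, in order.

k = N/n = 9464/14 = 676
3rd selection = 557 + 2×676 = 1909
4th: 1909 + 676 = 2585
5th: 2585 + 676 = 3261
6th: 3261 + 676 = 3937
7th: 3937 + 676 = 4613
8th: 4613 + 676 = 5289
9th: 5289 + 676 = 5965
10th: 5965 + 676 = 6641
11th: 6641 + 676 = 7317
12th: 7317 + 676 = 7993
13th: 7993 + 676 = 8669
14th: 8669 + 676 = 9345

1909, 2585, 3261, 3937, 4613, 5289, 5965, 6641, 7317, 7993, 8669, 9345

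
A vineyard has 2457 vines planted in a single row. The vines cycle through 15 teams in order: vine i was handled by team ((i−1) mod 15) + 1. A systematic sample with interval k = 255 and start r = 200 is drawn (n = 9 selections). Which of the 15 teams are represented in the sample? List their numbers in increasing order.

Consecutive selections differ by k = 255, so their team numbers differ by 255 mod 15 = 0.
gcd(255, 15) = 15, so the sample visits 15/15 = 1 distinct residues mod 15.
Start 200 is team 5; the teams hit are 5.

5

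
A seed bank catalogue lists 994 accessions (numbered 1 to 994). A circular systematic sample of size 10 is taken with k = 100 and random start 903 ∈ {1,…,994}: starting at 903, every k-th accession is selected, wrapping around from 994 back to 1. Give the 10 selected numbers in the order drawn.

903, 9, 109, 209, 309, 409, 509, 609, 709, 809

Selection 1: 903
Selection 2: 903 + 100 = 1003 → 1003 − 994 = 9
Selection 3: 9 + 100 = 109
Selection 4: 109 + 100 = 209
Selection 5: 209 + 100 = 309
Selection 6: 309 + 100 = 409
Selection 7: 409 + 100 = 509
Selection 8: 509 + 100 = 609
Selection 9: 609 + 100 = 709
Selection 10: 709 + 100 = 809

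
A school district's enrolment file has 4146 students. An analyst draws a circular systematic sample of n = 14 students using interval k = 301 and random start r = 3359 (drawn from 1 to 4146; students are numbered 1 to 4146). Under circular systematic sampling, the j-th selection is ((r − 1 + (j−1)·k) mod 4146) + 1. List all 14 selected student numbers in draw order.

Selection 1: 3359
Selection 2: 3359 + 301 = 3660
Selection 3: 3660 + 301 = 3961
Selection 4: 3961 + 301 = 4262 → 4262 − 4146 = 116
Selection 5: 116 + 301 = 417
Selection 6: 417 + 301 = 718
Selection 7: 718 + 301 = 1019
Selection 8: 1019 + 301 = 1320
Selection 9: 1320 + 301 = 1621
Selection 10: 1621 + 301 = 1922
Selection 11: 1922 + 301 = 2223
Selection 12: 2223 + 301 = 2524
Selection 13: 2524 + 301 = 2825
Selection 14: 2825 + 301 = 3126

3359, 3660, 3961, 116, 417, 718, 1019, 1320, 1621, 1922, 2223, 2524, 2825, 3126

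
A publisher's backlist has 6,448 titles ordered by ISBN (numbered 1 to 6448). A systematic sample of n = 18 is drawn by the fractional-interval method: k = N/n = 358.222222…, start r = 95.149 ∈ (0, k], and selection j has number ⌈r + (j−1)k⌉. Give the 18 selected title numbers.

j=1: r + 0k = 95.149 → ⌈·⌉ = 96
j=2: r + 1k = 453.371222… → ⌈·⌉ = 454
j=3: r + 2k = 811.593444… → ⌈·⌉ = 812
j=4: r + 3k = 1169.815666… → ⌈·⌉ = 1170
j=5: r + 4k = 1528.037888… → ⌈·⌉ = 1529
j=6: r + 5k = 1886.260111… → ⌈·⌉ = 1887
j=7: r + 6k = 2244.482333… → ⌈·⌉ = 2245
j=8: r + 7k = 2602.704555… → ⌈·⌉ = 2603
j=9: r + 8k = 2960.926777… → ⌈·⌉ = 2961
j=10: r + 9k = 3319.149 → ⌈·⌉ = 3320
j=11: r + 10k = 3677.371222… → ⌈·⌉ = 3678
j=12: r + 11k = 4035.593444… → ⌈·⌉ = 4036
j=13: r + 12k = 4393.815666… → ⌈·⌉ = 4394
j=14: r + 13k = 4752.037888… → ⌈·⌉ = 4753
j=15: r + 14k = 5110.260111… → ⌈·⌉ = 5111
j=16: r + 15k = 5468.482333… → ⌈·⌉ = 5469
j=17: r + 16k = 5826.704555… → ⌈·⌉ = 5827
j=18: r + 17k = 6184.926777… → ⌈·⌉ = 6185

96, 454, 812, 1170, 1529, 1887, 2245, 2603, 2961, 3320, 3678, 4036, 4394, 4753, 5111, 5469, 5827, 6185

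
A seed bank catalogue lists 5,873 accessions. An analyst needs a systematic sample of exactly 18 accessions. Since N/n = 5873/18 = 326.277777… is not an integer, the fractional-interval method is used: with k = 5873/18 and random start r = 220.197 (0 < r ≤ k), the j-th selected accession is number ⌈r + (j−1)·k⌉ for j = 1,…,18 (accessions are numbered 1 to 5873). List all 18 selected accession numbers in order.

j=1: r + 0k = 220.197 → ⌈·⌉ = 221
j=2: r + 1k = 546.474777… → ⌈·⌉ = 547
j=3: r + 2k = 872.752555… → ⌈·⌉ = 873
j=4: r + 3k = 1199.030333… → ⌈·⌉ = 1200
j=5: r + 4k = 1525.308111… → ⌈·⌉ = 1526
j=6: r + 5k = 1851.585888… → ⌈·⌉ = 1852
j=7: r + 6k = 2177.863666… → ⌈·⌉ = 2178
j=8: r + 7k = 2504.141444… → ⌈·⌉ = 2505
j=9: r + 8k = 2830.419222… → ⌈·⌉ = 2831
j=10: r + 9k = 3156.697 → ⌈·⌉ = 3157
j=11: r + 10k = 3482.974777… → ⌈·⌉ = 3483
j=12: r + 11k = 3809.252555… → ⌈·⌉ = 3810
j=13: r + 12k = 4135.530333… → ⌈·⌉ = 4136
j=14: r + 13k = 4461.808111… → ⌈·⌉ = 4462
j=15: r + 14k = 4788.085888… → ⌈·⌉ = 4789
j=16: r + 15k = 5114.363666… → ⌈·⌉ = 5115
j=17: r + 16k = 5440.641444… → ⌈·⌉ = 5441
j=18: r + 17k = 5766.919222… → ⌈·⌉ = 5767

221, 547, 873, 1200, 1526, 1852, 2178, 2505, 2831, 3157, 3483, 3810, 4136, 4462, 4789, 5115, 5441, 5767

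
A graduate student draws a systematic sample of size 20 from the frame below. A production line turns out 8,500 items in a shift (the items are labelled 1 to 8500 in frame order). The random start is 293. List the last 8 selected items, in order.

5393, 5818, 6243, 6668, 7093, 7518, 7943, 8368

k = N/n = 8500/20 = 425
13th selection = 293 + 12×425 = 5393
14th: 5393 + 425 = 5818
15th: 5818 + 425 = 6243
16th: 6243 + 425 = 6668
17th: 6668 + 425 = 7093
18th: 7093 + 425 = 7518
19th: 7518 + 425 = 7943
20th: 7943 + 425 = 8368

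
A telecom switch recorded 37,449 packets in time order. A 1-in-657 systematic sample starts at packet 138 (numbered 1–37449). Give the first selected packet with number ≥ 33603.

k = 657
Steps past start: ⌈(33603 − 138)/657⌉ = ⌈33465/657⌉ = 51
Selected packet: 138 + 51×657 = 33645

33645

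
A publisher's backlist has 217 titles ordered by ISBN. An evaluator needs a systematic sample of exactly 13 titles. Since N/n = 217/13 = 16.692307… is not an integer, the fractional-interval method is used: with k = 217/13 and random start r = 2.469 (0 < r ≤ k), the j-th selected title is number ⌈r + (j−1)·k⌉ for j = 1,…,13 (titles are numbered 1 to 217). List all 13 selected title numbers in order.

3, 20, 36, 53, 70, 86, 103, 120, 137, 153, 170, 187, 203

j=1: r + 0k = 2.469 → ⌈·⌉ = 3
j=2: r + 1k = 19.161307… → ⌈·⌉ = 20
j=3: r + 2k = 35.853615… → ⌈·⌉ = 36
j=4: r + 3k = 52.545923… → ⌈·⌉ = 53
j=5: r + 4k = 69.238230… → ⌈·⌉ = 70
j=6: r + 5k = 85.930538… → ⌈·⌉ = 86
j=7: r + 6k = 102.622846… → ⌈·⌉ = 103
j=8: r + 7k = 119.315153… → ⌈·⌉ = 120
j=9: r + 8k = 136.007461… → ⌈·⌉ = 137
j=10: r + 9k = 152.699769… → ⌈·⌉ = 153
j=11: r + 10k = 169.392076… → ⌈·⌉ = 170
j=12: r + 11k = 186.084384… → ⌈·⌉ = 187
j=13: r + 12k = 202.776692… → ⌈·⌉ = 203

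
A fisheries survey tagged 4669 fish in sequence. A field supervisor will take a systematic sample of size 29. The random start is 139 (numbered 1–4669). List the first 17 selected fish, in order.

k = N/n = 4669/29 = 161
fish 1: 139
fish 2: 139 + 161 = 300
fish 3: 300 + 161 = 461
fish 4: 461 + 161 = 622
fish 5: 622 + 161 = 783
fish 6: 783 + 161 = 944
fish 7: 944 + 161 = 1105
fish 8: 1105 + 161 = 1266
fish 9: 1266 + 161 = 1427
fish 10: 1427 + 161 = 1588
fish 11: 1588 + 161 = 1749
fish 12: 1749 + 161 = 1910
fish 13: 1910 + 161 = 2071
fish 14: 2071 + 161 = 2232
fish 15: 2232 + 161 = 2393
fish 16: 2393 + 161 = 2554
fish 17: 2554 + 161 = 2715

139, 300, 461, 622, 783, 944, 1105, 1266, 1427, 1588, 1749, 1910, 2071, 2232, 2393, 2554, 2715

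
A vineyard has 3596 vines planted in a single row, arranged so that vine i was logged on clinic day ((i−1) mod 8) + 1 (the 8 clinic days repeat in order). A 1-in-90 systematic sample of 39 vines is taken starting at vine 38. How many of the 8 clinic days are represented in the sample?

4

Consecutive selections differ by k = 90, so their clinic day numbers differ by 90 mod 8 = 2.
gcd(90, 8) = 2, so the sample visits 8/2 = 4 distinct residues mod 8.
Start 38 is clinic day 6; the clinic days hit are 2, 4, 6, 8.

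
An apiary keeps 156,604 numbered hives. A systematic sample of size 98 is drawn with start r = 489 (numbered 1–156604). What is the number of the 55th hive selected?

k = 156604/98 = 1598
55th selection = r + (55−1)·k = 489 + 54×1598 = 489 + 86292 = 86781

86781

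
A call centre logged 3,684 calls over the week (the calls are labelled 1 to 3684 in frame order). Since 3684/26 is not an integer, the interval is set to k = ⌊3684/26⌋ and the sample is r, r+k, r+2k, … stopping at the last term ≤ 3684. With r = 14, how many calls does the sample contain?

27

k = ⌊3684/26⌋ = 141
Achieved size = ⌊(3684 − 14)/141⌋ + 1 = ⌊3670/141⌋ + 1 = 26 + 1 = 27
(last selection: 14 + 26×141 = 3680 ≤ 3684; next would be 3821 > 3684)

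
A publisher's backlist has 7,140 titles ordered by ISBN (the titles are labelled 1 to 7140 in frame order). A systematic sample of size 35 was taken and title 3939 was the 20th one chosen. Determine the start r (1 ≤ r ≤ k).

63

k = 7140/35 = 204
r = 3939 − (20−1)×204 = 3939 − 3876 = 63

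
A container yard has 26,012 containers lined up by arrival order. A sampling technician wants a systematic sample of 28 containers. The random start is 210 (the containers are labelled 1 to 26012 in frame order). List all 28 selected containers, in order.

k = N/n = 26012/28 = 929
container 1: 210
container 2: 210 + 929 = 1139
container 3: 1139 + 929 = 2068
container 4: 2068 + 929 = 2997
container 5: 2997 + 929 = 3926
container 6: 3926 + 929 = 4855
container 7: 4855 + 929 = 5784
container 8: 5784 + 929 = 6713
container 9: 6713 + 929 = 7642
container 10: 7642 + 929 = 8571
container 11: 8571 + 929 = 9500
container 12: 9500 + 929 = 10429
container 13: 10429 + 929 = 11358
container 14: 11358 + 929 = 12287
container 15: 12287 + 929 = 13216
container 16: 13216 + 929 = 14145
container 17: 14145 + 929 = 15074
container 18: 15074 + 929 = 16003
container 19: 16003 + 929 = 16932
container 20: 16932 + 929 = 17861
container 21: 17861 + 929 = 18790
container 22: 18790 + 929 = 19719
container 23: 19719 + 929 = 20648
container 24: 20648 + 929 = 21577
container 25: 21577 + 929 = 22506
container 26: 22506 + 929 = 23435
container 27: 23435 + 929 = 24364
container 28: 24364 + 929 = 25293

210, 1139, 2068, 2997, 3926, 4855, 5784, 6713, 7642, 8571, 9500, 10429, 11358, 12287, 13216, 14145, 15074, 16003, 16932, 17861, 18790, 19719, 20648, 21577, 22506, 23435, 24364, 25293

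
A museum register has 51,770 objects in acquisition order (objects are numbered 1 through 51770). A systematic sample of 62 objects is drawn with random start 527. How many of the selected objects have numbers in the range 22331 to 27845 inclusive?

k = 51770/62 = 835
First selection ≥ 22331: 527 + ⌈(22331−527)/835⌉·835 = 527 + 27×835 = 23072
Last selection ≤ 27845: 527 + ⌊(27845−527)/835⌋·835 = 527 + 32×835 = 27247
Count = 32 − 27 + 1 = 6

6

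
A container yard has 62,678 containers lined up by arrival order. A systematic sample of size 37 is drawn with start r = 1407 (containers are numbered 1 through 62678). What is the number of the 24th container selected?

k = 62678/37 = 1694
24th selection = r + (24−1)·k = 1407 + 23×1694 = 1407 + 38962 = 40369

40369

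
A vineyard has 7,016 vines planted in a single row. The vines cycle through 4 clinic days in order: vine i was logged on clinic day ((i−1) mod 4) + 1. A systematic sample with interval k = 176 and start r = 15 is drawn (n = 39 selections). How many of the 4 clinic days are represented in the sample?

Consecutive selections differ by k = 176, so their clinic day numbers differ by 176 mod 4 = 0.
gcd(176, 4) = 4, so the sample visits 4/4 = 1 distinct residues mod 4.
Start 15 is clinic day 3; the clinic days hit are 3.

1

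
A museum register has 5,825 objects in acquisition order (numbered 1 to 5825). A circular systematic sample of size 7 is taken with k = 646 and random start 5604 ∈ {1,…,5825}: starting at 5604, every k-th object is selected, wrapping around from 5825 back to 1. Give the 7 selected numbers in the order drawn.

5604, 425, 1071, 1717, 2363, 3009, 3655

Selection 1: 5604
Selection 2: 5604 + 646 = 6250 → 6250 − 5825 = 425
Selection 3: 425 + 646 = 1071
Selection 4: 1071 + 646 = 1717
Selection 5: 1717 + 646 = 2363
Selection 6: 2363 + 646 = 3009
Selection 7: 3009 + 646 = 3655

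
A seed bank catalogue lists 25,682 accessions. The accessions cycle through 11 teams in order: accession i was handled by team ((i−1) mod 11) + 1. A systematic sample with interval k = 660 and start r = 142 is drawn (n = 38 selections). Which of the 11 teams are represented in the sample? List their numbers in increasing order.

10

Consecutive selections differ by k = 660, so their team numbers differ by 660 mod 11 = 0.
gcd(660, 11) = 11, so the sample visits 11/11 = 1 distinct residues mod 11.
Start 142 is team 10; the teams hit are 10.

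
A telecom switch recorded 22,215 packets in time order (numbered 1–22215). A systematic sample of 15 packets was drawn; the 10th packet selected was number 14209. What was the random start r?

880

k = 22215/15 = 1481
r = 14209 − (10−1)×1481 = 14209 − 13329 = 880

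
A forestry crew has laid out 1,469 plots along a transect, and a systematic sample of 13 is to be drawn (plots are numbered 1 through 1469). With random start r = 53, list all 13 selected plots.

k = N/n = 1469/13 = 113
plot 1: 53
plot 2: 53 + 113 = 166
plot 3: 166 + 113 = 279
plot 4: 279 + 113 = 392
plot 5: 392 + 113 = 505
plot 6: 505 + 113 = 618
plot 7: 618 + 113 = 731
plot 8: 731 + 113 = 844
plot 9: 844 + 113 = 957
plot 10: 957 + 113 = 1070
plot 11: 1070 + 113 = 1183
plot 12: 1183 + 113 = 1296
plot 13: 1296 + 113 = 1409

53, 166, 279, 392, 505, 618, 731, 844, 957, 1070, 1183, 1296, 1409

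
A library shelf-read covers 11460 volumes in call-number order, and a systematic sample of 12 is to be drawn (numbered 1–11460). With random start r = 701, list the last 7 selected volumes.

k = N/n = 11460/12 = 955
6th selection = 701 + 5×955 = 5476
7th: 5476 + 955 = 6431
8th: 6431 + 955 = 7386
9th: 7386 + 955 = 8341
10th: 8341 + 955 = 9296
11th: 9296 + 955 = 10251
12th: 10251 + 955 = 11206

5476, 6431, 7386, 8341, 9296, 10251, 11206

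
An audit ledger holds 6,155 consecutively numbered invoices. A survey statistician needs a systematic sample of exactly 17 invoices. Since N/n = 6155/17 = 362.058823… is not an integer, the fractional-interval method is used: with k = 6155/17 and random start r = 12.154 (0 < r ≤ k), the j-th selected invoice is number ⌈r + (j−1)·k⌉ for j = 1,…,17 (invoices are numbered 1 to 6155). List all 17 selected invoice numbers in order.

j=1: r + 0k = 12.154 → ⌈·⌉ = 13
j=2: r + 1k = 374.212823… → ⌈·⌉ = 375
j=3: r + 2k = 736.271647… → ⌈·⌉ = 737
j=4: r + 3k = 1098.330470… → ⌈·⌉ = 1099
j=5: r + 4k = 1460.389294… → ⌈·⌉ = 1461
j=6: r + 5k = 1822.448117… → ⌈·⌉ = 1823
j=7: r + 6k = 2184.506941… → ⌈·⌉ = 2185
j=8: r + 7k = 2546.565764… → ⌈·⌉ = 2547
j=9: r + 8k = 2908.624588… → ⌈·⌉ = 2909
j=10: r + 9k = 3270.683411… → ⌈·⌉ = 3271
j=11: r + 10k = 3632.742235… → ⌈·⌉ = 3633
j=12: r + 11k = 3994.801058… → ⌈·⌉ = 3995
j=13: r + 12k = 4356.859882… → ⌈·⌉ = 4357
j=14: r + 13k = 4718.918705… → ⌈·⌉ = 4719
j=15: r + 14k = 5080.977529… → ⌈·⌉ = 5081
j=16: r + 15k = 5443.036352… → ⌈·⌉ = 5444
j=17: r + 16k = 5805.095176… → ⌈·⌉ = 5806

13, 375, 737, 1099, 1461, 1823, 2185, 2547, 2909, 3271, 3633, 3995, 4357, 4719, 5081, 5444, 5806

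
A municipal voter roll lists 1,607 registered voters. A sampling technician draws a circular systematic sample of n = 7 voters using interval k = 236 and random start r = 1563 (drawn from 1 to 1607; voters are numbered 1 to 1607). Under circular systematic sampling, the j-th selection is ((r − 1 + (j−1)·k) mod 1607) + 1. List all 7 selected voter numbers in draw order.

1563, 192, 428, 664, 900, 1136, 1372

Selection 1: 1563
Selection 2: 1563 + 236 = 1799 → 1799 − 1607 = 192
Selection 3: 192 + 236 = 428
Selection 4: 428 + 236 = 664
Selection 5: 664 + 236 = 900
Selection 6: 900 + 236 = 1136
Selection 7: 1136 + 236 = 1372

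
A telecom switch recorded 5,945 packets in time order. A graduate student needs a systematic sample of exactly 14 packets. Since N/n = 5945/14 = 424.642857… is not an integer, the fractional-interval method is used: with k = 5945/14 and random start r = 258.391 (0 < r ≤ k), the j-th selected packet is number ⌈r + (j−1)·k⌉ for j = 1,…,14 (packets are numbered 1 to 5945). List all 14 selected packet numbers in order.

259, 684, 1108, 1533, 1957, 2382, 2807, 3231, 3656, 4081, 4505, 4930, 5355, 5779

j=1: r + 0k = 258.391 → ⌈·⌉ = 259
j=2: r + 1k = 683.033857… → ⌈·⌉ = 684
j=3: r + 2k = 1107.676714… → ⌈·⌉ = 1108
j=4: r + 3k = 1532.319571… → ⌈·⌉ = 1533
j=5: r + 4k = 1956.962428… → ⌈·⌉ = 1957
j=6: r + 5k = 2381.605285… → ⌈·⌉ = 2382
j=7: r + 6k = 2806.248142… → ⌈·⌉ = 2807
j=8: r + 7k = 3230.891 → ⌈·⌉ = 3231
j=9: r + 8k = 3655.533857… → ⌈·⌉ = 3656
j=10: r + 9k = 4080.176714… → ⌈·⌉ = 4081
j=11: r + 10k = 4504.819571… → ⌈·⌉ = 4505
j=12: r + 11k = 4929.462428… → ⌈·⌉ = 4930
j=13: r + 12k = 5354.105285… → ⌈·⌉ = 5355
j=14: r + 13k = 5778.748142… → ⌈·⌉ = 5779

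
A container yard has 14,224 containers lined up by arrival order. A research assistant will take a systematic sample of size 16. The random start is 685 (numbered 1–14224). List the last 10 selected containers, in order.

6019, 6908, 7797, 8686, 9575, 10464, 11353, 12242, 13131, 14020

k = N/n = 14224/16 = 889
7th selection = 685 + 6×889 = 6019
8th: 6019 + 889 = 6908
9th: 6908 + 889 = 7797
10th: 7797 + 889 = 8686
11th: 8686 + 889 = 9575
12th: 9575 + 889 = 10464
13th: 10464 + 889 = 11353
14th: 11353 + 889 = 12242
15th: 12242 + 889 = 13131
16th: 13131 + 889 = 14020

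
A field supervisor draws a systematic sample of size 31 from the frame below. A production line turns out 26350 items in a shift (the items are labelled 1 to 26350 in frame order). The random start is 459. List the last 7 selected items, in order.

20859, 21709, 22559, 23409, 24259, 25109, 25959

k = N/n = 26350/31 = 850
25th selection = 459 + 24×850 = 20859
26th: 20859 + 850 = 21709
27th: 21709 + 850 = 22559
28th: 22559 + 850 = 23409
29th: 23409 + 850 = 24259
30th: 24259 + 850 = 25109
31st: 25109 + 850 = 25959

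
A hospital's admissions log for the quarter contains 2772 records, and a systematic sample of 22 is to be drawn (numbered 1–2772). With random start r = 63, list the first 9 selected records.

k = N/n = 2772/22 = 126
record 1: 63
record 2: 63 + 126 = 189
record 3: 189 + 126 = 315
record 4: 315 + 126 = 441
record 5: 441 + 126 = 567
record 6: 567 + 126 = 693
record 7: 693 + 126 = 819
record 8: 819 + 126 = 945
record 9: 945 + 126 = 1071

63, 189, 315, 441, 567, 693, 819, 945, 1071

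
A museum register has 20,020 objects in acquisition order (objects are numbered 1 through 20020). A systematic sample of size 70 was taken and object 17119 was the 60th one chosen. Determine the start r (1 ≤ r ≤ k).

245

k = 20020/70 = 286
r = 17119 − (60−1)×286 = 17119 − 16874 = 245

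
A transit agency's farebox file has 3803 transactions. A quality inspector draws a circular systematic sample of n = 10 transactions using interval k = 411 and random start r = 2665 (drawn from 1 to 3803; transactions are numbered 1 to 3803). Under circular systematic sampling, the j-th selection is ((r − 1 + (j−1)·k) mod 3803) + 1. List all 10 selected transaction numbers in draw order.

2665, 3076, 3487, 95, 506, 917, 1328, 1739, 2150, 2561

Selection 1: 2665
Selection 2: 2665 + 411 = 3076
Selection 3: 3076 + 411 = 3487
Selection 4: 3487 + 411 = 3898 → 3898 − 3803 = 95
Selection 5: 95 + 411 = 506
Selection 6: 506 + 411 = 917
Selection 7: 917 + 411 = 1328
Selection 8: 1328 + 411 = 1739
Selection 9: 1739 + 411 = 2150
Selection 10: 2150 + 411 = 2561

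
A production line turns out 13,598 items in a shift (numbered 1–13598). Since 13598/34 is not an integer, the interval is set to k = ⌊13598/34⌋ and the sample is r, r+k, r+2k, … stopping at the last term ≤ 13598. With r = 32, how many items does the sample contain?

35

k = ⌊13598/34⌋ = 399
Achieved size = ⌊(13598 − 32)/399⌋ + 1 = ⌊13566/399⌋ + 1 = 34 + 1 = 35
(last selection: 32 + 34×399 = 13598 ≤ 13598; next would be 13997 > 13598)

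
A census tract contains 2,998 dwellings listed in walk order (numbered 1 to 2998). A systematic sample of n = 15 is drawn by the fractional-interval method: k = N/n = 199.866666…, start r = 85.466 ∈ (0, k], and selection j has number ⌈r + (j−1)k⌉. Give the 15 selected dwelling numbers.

86, 286, 486, 686, 885, 1085, 1285, 1485, 1685, 1885, 2085, 2284, 2484, 2684, 2884

j=1: r + 0k = 85.466 → ⌈·⌉ = 86
j=2: r + 1k = 285.332666… → ⌈·⌉ = 286
j=3: r + 2k = 485.199333… → ⌈·⌉ = 486
j=4: r + 3k = 685.066 → ⌈·⌉ = 686
j=5: r + 4k = 884.932666… → ⌈·⌉ = 885
j=6: r + 5k = 1084.799333… → ⌈·⌉ = 1085
j=7: r + 6k = 1284.666 → ⌈·⌉ = 1285
j=8: r + 7k = 1484.532666… → ⌈·⌉ = 1485
j=9: r + 8k = 1684.399333… → ⌈·⌉ = 1685
j=10: r + 9k = 1884.266 → ⌈·⌉ = 1885
j=11: r + 10k = 2084.132666… → ⌈·⌉ = 2085
j=12: r + 11k = 2283.999333… → ⌈·⌉ = 2284
j=13: r + 12k = 2483.866 → ⌈·⌉ = 2484
j=14: r + 13k = 2683.732666… → ⌈·⌉ = 2684
j=15: r + 14k = 2883.599333… → ⌈·⌉ = 2884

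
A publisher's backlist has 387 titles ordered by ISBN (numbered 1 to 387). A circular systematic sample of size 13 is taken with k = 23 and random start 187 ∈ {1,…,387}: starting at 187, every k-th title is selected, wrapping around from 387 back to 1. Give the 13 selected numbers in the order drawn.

187, 210, 233, 256, 279, 302, 325, 348, 371, 7, 30, 53, 76

Selection 1: 187
Selection 2: 187 + 23 = 210
Selection 3: 210 + 23 = 233
Selection 4: 233 + 23 = 256
Selection 5: 256 + 23 = 279
Selection 6: 279 + 23 = 302
Selection 7: 302 + 23 = 325
Selection 8: 325 + 23 = 348
Selection 9: 348 + 23 = 371
Selection 10: 371 + 23 = 394 → 394 − 387 = 7
Selection 11: 7 + 23 = 30
Selection 12: 30 + 23 = 53
Selection 13: 53 + 23 = 76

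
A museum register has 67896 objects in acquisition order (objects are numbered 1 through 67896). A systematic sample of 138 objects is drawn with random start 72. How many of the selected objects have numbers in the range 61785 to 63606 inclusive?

k = 67896/138 = 492
First selection ≥ 61785: 72 + ⌈(61785−72)/492⌉·492 = 72 + 126×492 = 62064
Last selection ≤ 63606: 72 + ⌊(63606−72)/492⌋·492 = 72 + 129×492 = 63540
Count = 129 − 126 + 1 = 4

4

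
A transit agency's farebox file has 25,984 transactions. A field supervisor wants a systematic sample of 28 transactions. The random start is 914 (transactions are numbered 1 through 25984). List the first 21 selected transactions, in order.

k = N/n = 25984/28 = 928
transaction 1: 914
transaction 2: 914 + 928 = 1842
transaction 3: 1842 + 928 = 2770
transaction 4: 2770 + 928 = 3698
transaction 5: 3698 + 928 = 4626
transaction 6: 4626 + 928 = 5554
transaction 7: 5554 + 928 = 6482
transaction 8: 6482 + 928 = 7410
transaction 9: 7410 + 928 = 8338
transaction 10: 8338 + 928 = 9266
transaction 11: 9266 + 928 = 10194
transaction 12: 10194 + 928 = 11122
transaction 13: 11122 + 928 = 12050
transaction 14: 12050 + 928 = 12978
transaction 15: 12978 + 928 = 13906
transaction 16: 13906 + 928 = 14834
transaction 17: 14834 + 928 = 15762
transaction 18: 15762 + 928 = 16690
transaction 19: 16690 + 928 = 17618
transaction 20: 17618 + 928 = 18546
transaction 21: 18546 + 928 = 19474

914, 1842, 2770, 3698, 4626, 5554, 6482, 7410, 8338, 9266, 10194, 11122, 12050, 12978, 13906, 14834, 15762, 16690, 17618, 18546, 19474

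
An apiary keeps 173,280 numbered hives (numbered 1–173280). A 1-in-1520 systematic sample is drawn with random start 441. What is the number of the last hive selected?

k = 1520
114th selection = r + (114−1)·k = 441 + 113×1520 = 441 + 171760 = 172201

172201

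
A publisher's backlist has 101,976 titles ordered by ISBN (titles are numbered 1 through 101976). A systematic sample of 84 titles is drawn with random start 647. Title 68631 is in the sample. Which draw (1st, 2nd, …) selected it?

k = 101976/84 = 1214
position = (68631 − 647)/1214 + 1 = 67984/1214 + 1 = 56 + 1 = 57

57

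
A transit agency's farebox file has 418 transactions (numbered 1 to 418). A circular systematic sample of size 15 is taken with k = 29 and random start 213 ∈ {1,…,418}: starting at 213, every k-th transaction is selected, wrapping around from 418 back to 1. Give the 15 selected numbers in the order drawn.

Selection 1: 213
Selection 2: 213 + 29 = 242
Selection 3: 242 + 29 = 271
Selection 4: 271 + 29 = 300
Selection 5: 300 + 29 = 329
Selection 6: 329 + 29 = 358
Selection 7: 358 + 29 = 387
Selection 8: 387 + 29 = 416
Selection 9: 416 + 29 = 445 → 445 − 418 = 27
Selection 10: 27 + 29 = 56
Selection 11: 56 + 29 = 85
Selection 12: 85 + 29 = 114
Selection 13: 114 + 29 = 143
Selection 14: 143 + 29 = 172
Selection 15: 172 + 29 = 201

213, 242, 271, 300, 329, 358, 387, 416, 27, 56, 85, 114, 143, 172, 201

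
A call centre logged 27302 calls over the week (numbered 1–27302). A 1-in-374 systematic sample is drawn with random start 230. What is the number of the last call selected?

27158

k = 374
73rd selection = r + (73−1)·k = 230 + 72×374 = 230 + 26928 = 27158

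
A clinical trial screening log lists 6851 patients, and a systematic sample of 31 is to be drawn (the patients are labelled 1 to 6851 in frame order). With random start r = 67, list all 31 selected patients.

k = N/n = 6851/31 = 221
patient 1: 67
patient 2: 67 + 221 = 288
patient 3: 288 + 221 = 509
patient 4: 509 + 221 = 730
patient 5: 730 + 221 = 951
patient 6: 951 + 221 = 1172
patient 7: 1172 + 221 = 1393
patient 8: 1393 + 221 = 1614
patient 9: 1614 + 221 = 1835
patient 10: 1835 + 221 = 2056
patient 11: 2056 + 221 = 2277
patient 12: 2277 + 221 = 2498
patient 13: 2498 + 221 = 2719
patient 14: 2719 + 221 = 2940
patient 15: 2940 + 221 = 3161
patient 16: 3161 + 221 = 3382
patient 17: 3382 + 221 = 3603
patient 18: 3603 + 221 = 3824
patient 19: 3824 + 221 = 4045
patient 20: 4045 + 221 = 4266
patient 21: 4266 + 221 = 4487
patient 22: 4487 + 221 = 4708
patient 23: 4708 + 221 = 4929
patient 24: 4929 + 221 = 5150
patient 25: 5150 + 221 = 5371
patient 26: 5371 + 221 = 5592
patient 27: 5592 + 221 = 5813
patient 28: 5813 + 221 = 6034
patient 29: 6034 + 221 = 6255
patient 30: 6255 + 221 = 6476
patient 31: 6476 + 221 = 6697

67, 288, 509, 730, 951, 1172, 1393, 1614, 1835, 2056, 2277, 2498, 2719, 2940, 3161, 3382, 3603, 3824, 4045, 4266, 4487, 4708, 4929, 5150, 5371, 5592, 5813, 6034, 6255, 6476, 6697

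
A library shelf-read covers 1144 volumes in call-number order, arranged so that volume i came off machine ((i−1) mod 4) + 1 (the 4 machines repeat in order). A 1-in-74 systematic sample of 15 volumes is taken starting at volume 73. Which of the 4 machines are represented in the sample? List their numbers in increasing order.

Consecutive selections differ by k = 74, so their machine numbers differ by 74 mod 4 = 2.
gcd(74, 4) = 2, so the sample visits 4/2 = 2 distinct residues mod 4.
Start 73 is machine 1; the machines hit are 1, 3.

1, 3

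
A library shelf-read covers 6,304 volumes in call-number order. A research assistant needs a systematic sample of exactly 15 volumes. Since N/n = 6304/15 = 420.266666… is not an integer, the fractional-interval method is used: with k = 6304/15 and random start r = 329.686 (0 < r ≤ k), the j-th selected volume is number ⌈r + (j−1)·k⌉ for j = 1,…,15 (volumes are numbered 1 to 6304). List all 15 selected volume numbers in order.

330, 750, 1171, 1591, 2011, 2432, 2852, 3272, 3692, 4113, 4533, 4953, 5373, 5794, 6214

j=1: r + 0k = 329.686 → ⌈·⌉ = 330
j=2: r + 1k = 749.952666… → ⌈·⌉ = 750
j=3: r + 2k = 1170.219333… → ⌈·⌉ = 1171
j=4: r + 3k = 1590.486 → ⌈·⌉ = 1591
j=5: r + 4k = 2010.752666… → ⌈·⌉ = 2011
j=6: r + 5k = 2431.019333… → ⌈·⌉ = 2432
j=7: r + 6k = 2851.286 → ⌈·⌉ = 2852
j=8: r + 7k = 3271.552666… → ⌈·⌉ = 3272
j=9: r + 8k = 3691.819333… → ⌈·⌉ = 3692
j=10: r + 9k = 4112.086 → ⌈·⌉ = 4113
j=11: r + 10k = 4532.352666… → ⌈·⌉ = 4533
j=12: r + 11k = 4952.619333… → ⌈·⌉ = 4953
j=13: r + 12k = 5372.886 → ⌈·⌉ = 5373
j=14: r + 13k = 5793.152666… → ⌈·⌉ = 5794
j=15: r + 14k = 6213.419333… → ⌈·⌉ = 6214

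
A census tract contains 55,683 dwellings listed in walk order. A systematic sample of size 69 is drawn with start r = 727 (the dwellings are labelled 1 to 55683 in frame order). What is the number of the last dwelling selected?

k = 55683/69 = 807
69th selection = r + (69−1)·k = 727 + 68×807 = 727 + 54876 = 55603

55603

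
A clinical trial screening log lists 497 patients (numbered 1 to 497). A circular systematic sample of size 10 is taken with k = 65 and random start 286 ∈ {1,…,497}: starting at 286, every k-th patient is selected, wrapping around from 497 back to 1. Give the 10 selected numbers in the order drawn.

Selection 1: 286
Selection 2: 286 + 65 = 351
Selection 3: 351 + 65 = 416
Selection 4: 416 + 65 = 481
Selection 5: 481 + 65 = 546 → 546 − 497 = 49
Selection 6: 49 + 65 = 114
Selection 7: 114 + 65 = 179
Selection 8: 179 + 65 = 244
Selection 9: 244 + 65 = 309
Selection 10: 309 + 65 = 374

286, 351, 416, 481, 49, 114, 179, 244, 309, 374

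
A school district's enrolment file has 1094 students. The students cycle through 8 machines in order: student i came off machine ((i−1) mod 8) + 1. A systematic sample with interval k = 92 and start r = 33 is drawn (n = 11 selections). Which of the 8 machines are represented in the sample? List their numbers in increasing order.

Consecutive selections differ by k = 92, so their machine numbers differ by 92 mod 8 = 4.
gcd(92, 8) = 4, so the sample visits 8/4 = 2 distinct residues mod 8.
Start 33 is machine 1; the machines hit are 1, 5.

1, 5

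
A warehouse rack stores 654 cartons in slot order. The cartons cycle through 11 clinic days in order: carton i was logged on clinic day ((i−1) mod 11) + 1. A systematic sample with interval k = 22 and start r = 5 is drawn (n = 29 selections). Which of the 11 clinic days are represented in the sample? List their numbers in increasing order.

Consecutive selections differ by k = 22, so their clinic day numbers differ by 22 mod 11 = 0.
gcd(22, 11) = 11, so the sample visits 11/11 = 1 distinct residues mod 11.
Start 5 is clinic day 5; the clinic days hit are 5.

5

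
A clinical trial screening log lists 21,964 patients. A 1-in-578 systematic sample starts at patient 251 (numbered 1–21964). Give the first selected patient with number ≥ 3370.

3719

k = 578
Steps past start: ⌈(3370 − 251)/578⌉ = ⌈3119/578⌉ = 6
Selected patient: 251 + 6×578 = 3719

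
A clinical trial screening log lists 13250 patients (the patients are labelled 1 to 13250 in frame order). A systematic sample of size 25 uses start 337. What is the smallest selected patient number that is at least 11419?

11467

k = 13250/25 = 530
Steps past start: ⌈(11419 − 337)/530⌉ = ⌈11082/530⌉ = 21
Selected patient: 337 + 21×530 = 11467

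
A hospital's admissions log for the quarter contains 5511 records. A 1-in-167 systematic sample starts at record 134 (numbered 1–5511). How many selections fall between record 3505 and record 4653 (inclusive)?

7

k = 167
First selection ≥ 3505: 134 + ⌈(3505−134)/167⌉·167 = 134 + 21×167 = 3641
Last selection ≤ 4653: 134 + ⌊(4653−134)/167⌋·167 = 134 + 27×167 = 4643
Count = 27 − 21 + 1 = 7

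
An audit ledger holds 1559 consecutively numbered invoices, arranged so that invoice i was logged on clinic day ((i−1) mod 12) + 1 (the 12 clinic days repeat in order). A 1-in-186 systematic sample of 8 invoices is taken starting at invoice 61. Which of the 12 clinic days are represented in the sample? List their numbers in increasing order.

1, 7

Consecutive selections differ by k = 186, so their clinic day numbers differ by 186 mod 12 = 6.
gcd(186, 12) = 6, so the sample visits 12/6 = 2 distinct residues mod 12.
Start 61 is clinic day 1; the clinic days hit are 1, 7.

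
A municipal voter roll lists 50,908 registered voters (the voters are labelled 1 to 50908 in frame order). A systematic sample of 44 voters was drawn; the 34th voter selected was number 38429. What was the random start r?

248

k = 50908/44 = 1157
r = 38429 − (34−1)×1157 = 38429 − 38181 = 248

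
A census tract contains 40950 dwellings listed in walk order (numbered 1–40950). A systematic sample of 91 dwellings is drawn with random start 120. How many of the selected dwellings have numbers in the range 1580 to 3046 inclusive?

3

k = 40950/91 = 450
First selection ≥ 1580: 120 + ⌈(1580−120)/450⌉·450 = 120 + 4×450 = 1920
Last selection ≤ 3046: 120 + ⌊(3046−120)/450⌋·450 = 120 + 6×450 = 2820
Count = 6 − 4 + 1 = 3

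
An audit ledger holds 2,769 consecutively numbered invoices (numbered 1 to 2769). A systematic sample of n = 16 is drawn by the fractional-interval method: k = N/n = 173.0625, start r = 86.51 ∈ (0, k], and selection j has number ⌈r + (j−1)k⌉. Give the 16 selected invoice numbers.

j=1: r + 0k = 86.51 → ⌈·⌉ = 87
j=2: r + 1k = 259.5725 → ⌈·⌉ = 260
j=3: r + 2k = 432.635 → ⌈·⌉ = 433
j=4: r + 3k = 605.6975 → ⌈·⌉ = 606
j=5: r + 4k = 778.76 → ⌈·⌉ = 779
j=6: r + 5k = 951.8225 → ⌈·⌉ = 952
j=7: r + 6k = 1124.885 → ⌈·⌉ = 1125
j=8: r + 7k = 1297.9475 → ⌈·⌉ = 1298
j=9: r + 8k = 1471.01 → ⌈·⌉ = 1472
j=10: r + 9k = 1644.0725 → ⌈·⌉ = 1645
j=11: r + 10k = 1817.135 → ⌈·⌉ = 1818
j=12: r + 11k = 1990.1975 → ⌈·⌉ = 1991
j=13: r + 12k = 2163.26 → ⌈·⌉ = 2164
j=14: r + 13k = 2336.3225 → ⌈·⌉ = 2337
j=15: r + 14k = 2509.385 → ⌈·⌉ = 2510
j=16: r + 15k = 2682.4475 → ⌈·⌉ = 2683

87, 260, 433, 606, 779, 952, 1125, 1298, 1472, 1645, 1818, 1991, 2164, 2337, 2510, 2683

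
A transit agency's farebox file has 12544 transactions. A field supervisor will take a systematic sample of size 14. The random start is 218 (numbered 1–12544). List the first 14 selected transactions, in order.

k = N/n = 12544/14 = 896
transaction 1: 218
transaction 2: 218 + 896 = 1114
transaction 3: 1114 + 896 = 2010
transaction 4: 2010 + 896 = 2906
transaction 5: 2906 + 896 = 3802
transaction 6: 3802 + 896 = 4698
transaction 7: 4698 + 896 = 5594
transaction 8: 5594 + 896 = 6490
transaction 9: 6490 + 896 = 7386
transaction 10: 7386 + 896 = 8282
transaction 11: 8282 + 896 = 9178
transaction 12: 9178 + 896 = 10074
transaction 13: 10074 + 896 = 10970
transaction 14: 10970 + 896 = 11866

218, 1114, 2010, 2906, 3802, 4698, 5594, 6490, 7386, 8282, 9178, 10074, 10970, 11866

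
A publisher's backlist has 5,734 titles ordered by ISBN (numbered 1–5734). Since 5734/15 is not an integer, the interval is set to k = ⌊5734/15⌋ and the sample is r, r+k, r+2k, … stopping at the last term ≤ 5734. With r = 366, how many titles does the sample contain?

15

k = ⌊5734/15⌋ = 382
Achieved size = ⌊(5734 − 366)/382⌋ + 1 = ⌊5368/382⌋ + 1 = 14 + 1 = 15
(last selection: 366 + 14×382 = 5714 ≤ 5734; next would be 6096 > 5734)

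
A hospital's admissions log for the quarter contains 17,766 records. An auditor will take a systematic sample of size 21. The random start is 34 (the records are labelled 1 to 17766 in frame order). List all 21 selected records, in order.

k = N/n = 17766/21 = 846
record 1: 34
record 2: 34 + 846 = 880
record 3: 880 + 846 = 1726
record 4: 1726 + 846 = 2572
record 5: 2572 + 846 = 3418
record 6: 3418 + 846 = 4264
record 7: 4264 + 846 = 5110
record 8: 5110 + 846 = 5956
record 9: 5956 + 846 = 6802
record 10: 6802 + 846 = 7648
record 11: 7648 + 846 = 8494
record 12: 8494 + 846 = 9340
record 13: 9340 + 846 = 10186
record 14: 10186 + 846 = 11032
record 15: 11032 + 846 = 11878
record 16: 11878 + 846 = 12724
record 17: 12724 + 846 = 13570
record 18: 13570 + 846 = 14416
record 19: 14416 + 846 = 15262
record 20: 15262 + 846 = 16108
record 21: 16108 + 846 = 16954

34, 880, 1726, 2572, 3418, 4264, 5110, 5956, 6802, 7648, 8494, 9340, 10186, 11032, 11878, 12724, 13570, 14416, 15262, 16108, 16954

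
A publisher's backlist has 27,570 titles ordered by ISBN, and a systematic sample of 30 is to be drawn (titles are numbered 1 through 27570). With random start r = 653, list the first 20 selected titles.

k = N/n = 27570/30 = 919
title 1: 653
title 2: 653 + 919 = 1572
title 3: 1572 + 919 = 2491
title 4: 2491 + 919 = 3410
title 5: 3410 + 919 = 4329
title 6: 4329 + 919 = 5248
title 7: 5248 + 919 = 6167
title 8: 6167 + 919 = 7086
title 9: 7086 + 919 = 8005
title 10: 8005 + 919 = 8924
title 11: 8924 + 919 = 9843
title 12: 9843 + 919 = 10762
title 13: 10762 + 919 = 11681
title 14: 11681 + 919 = 12600
title 15: 12600 + 919 = 13519
title 16: 13519 + 919 = 14438
title 17: 14438 + 919 = 15357
title 18: 15357 + 919 = 16276
title 19: 16276 + 919 = 17195
title 20: 17195 + 919 = 18114

653, 1572, 2491, 3410, 4329, 5248, 6167, 7086, 8005, 8924, 9843, 10762, 11681, 12600, 13519, 14438, 15357, 16276, 17195, 18114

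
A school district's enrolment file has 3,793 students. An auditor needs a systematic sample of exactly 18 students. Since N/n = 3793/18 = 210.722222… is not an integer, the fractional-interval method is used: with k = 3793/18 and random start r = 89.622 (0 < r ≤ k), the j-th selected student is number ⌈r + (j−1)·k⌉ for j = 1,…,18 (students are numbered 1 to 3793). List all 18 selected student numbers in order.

90, 301, 512, 722, 933, 1144, 1354, 1565, 1776, 1987, 2197, 2408, 2619, 2830, 3040, 3251, 3462, 3672

j=1: r + 0k = 89.622 → ⌈·⌉ = 90
j=2: r + 1k = 300.344222… → ⌈·⌉ = 301
j=3: r + 2k = 511.066444… → ⌈·⌉ = 512
j=4: r + 3k = 721.788666… → ⌈·⌉ = 722
j=5: r + 4k = 932.510888… → ⌈·⌉ = 933
j=6: r + 5k = 1143.233111… → ⌈·⌉ = 1144
j=7: r + 6k = 1353.955333… → ⌈·⌉ = 1354
j=8: r + 7k = 1564.677555… → ⌈·⌉ = 1565
j=9: r + 8k = 1775.399777… → ⌈·⌉ = 1776
j=10: r + 9k = 1986.122 → ⌈·⌉ = 1987
j=11: r + 10k = 2196.844222… → ⌈·⌉ = 2197
j=12: r + 11k = 2407.566444… → ⌈·⌉ = 2408
j=13: r + 12k = 2618.288666… → ⌈·⌉ = 2619
j=14: r + 13k = 2829.010888… → ⌈·⌉ = 2830
j=15: r + 14k = 3039.733111… → ⌈·⌉ = 3040
j=16: r + 15k = 3250.455333… → ⌈·⌉ = 3251
j=17: r + 16k = 3461.177555… → ⌈·⌉ = 3462
j=18: r + 17k = 3671.899777… → ⌈·⌉ = 3672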